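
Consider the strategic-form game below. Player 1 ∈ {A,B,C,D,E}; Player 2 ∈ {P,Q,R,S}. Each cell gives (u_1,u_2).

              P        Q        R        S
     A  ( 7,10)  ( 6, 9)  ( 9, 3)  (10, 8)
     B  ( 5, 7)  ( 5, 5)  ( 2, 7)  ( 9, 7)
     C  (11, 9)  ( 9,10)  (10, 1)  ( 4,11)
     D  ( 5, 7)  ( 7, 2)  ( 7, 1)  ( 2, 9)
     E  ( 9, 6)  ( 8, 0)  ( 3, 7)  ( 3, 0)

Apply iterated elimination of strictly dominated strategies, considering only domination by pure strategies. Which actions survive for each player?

Remaining: P1:{A,C} P2:{P,Q,S}

P1 drop B (A beats it: P:7>5 Q:6>5 R:9>2 S:10>9)
P1 drop D (C beats it: P:11>5 Q:9>7 R:10>7 S:4>2)
P1 drop E (C beats it: P:11>9 Q:9>8 R:10>3 S:4>3)
P2 drop R (P beats it: A:10>3 C:9>1)
P1→{A,C} P2→{P,Q,S}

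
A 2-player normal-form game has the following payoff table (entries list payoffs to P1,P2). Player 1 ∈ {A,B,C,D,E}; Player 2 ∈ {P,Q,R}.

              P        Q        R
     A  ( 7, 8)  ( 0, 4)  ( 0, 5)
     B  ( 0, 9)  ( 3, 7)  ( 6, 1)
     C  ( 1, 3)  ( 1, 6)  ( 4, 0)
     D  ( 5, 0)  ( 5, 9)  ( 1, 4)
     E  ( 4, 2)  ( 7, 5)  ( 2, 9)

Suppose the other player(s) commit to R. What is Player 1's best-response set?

u_1(A vs R) = 0
u_1(B vs R) = 6
u_1(C vs R) = 4
u_1(D vs R) = 1
u_1(E vs R) = 2
max payoff 6 at {B}

BR_1 = {B}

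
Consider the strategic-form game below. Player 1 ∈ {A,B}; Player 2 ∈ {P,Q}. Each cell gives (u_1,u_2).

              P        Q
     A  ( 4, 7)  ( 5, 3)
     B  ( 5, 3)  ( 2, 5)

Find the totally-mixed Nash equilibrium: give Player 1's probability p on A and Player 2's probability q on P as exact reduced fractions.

P1 mixes 1/3 on A; P2 mixes 3/4 on P

P1 indiff ⇒ q·4+(1-q)·5 = q·5+(1-q)·2 ⇒ q(-1) = (1-q)(-3) ⇒ q = 3/4
P2 indiff ⇒ p·7+(1-p)·3 = p·3+(1-p)·5 ⇒ p(4) = (1-p)(2) ⇒ p = 1/3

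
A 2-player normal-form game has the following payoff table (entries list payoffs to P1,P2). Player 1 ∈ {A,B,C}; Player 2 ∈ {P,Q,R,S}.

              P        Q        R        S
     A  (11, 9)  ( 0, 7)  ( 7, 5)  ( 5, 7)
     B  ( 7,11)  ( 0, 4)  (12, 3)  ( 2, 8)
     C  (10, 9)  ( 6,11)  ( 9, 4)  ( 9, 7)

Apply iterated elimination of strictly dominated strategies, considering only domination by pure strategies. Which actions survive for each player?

Remaining: P1:{A,C} P2:{P,Q}

P2 drop R (P beats it: A:9>5 B:11>3 C:9>4)
P1 drop B (C beats it: P:10>7 Q:6>0 S:9>2)
P2 drop S (P beats it: A:9>7 C:9>7)
P1→{A,C} P2→{P,Q}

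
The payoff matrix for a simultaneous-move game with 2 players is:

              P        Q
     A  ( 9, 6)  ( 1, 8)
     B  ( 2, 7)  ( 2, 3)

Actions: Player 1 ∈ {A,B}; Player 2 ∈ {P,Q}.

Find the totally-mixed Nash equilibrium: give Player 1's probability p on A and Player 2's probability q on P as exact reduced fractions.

P1 mixes 2/3 on A; P2 mixes 1/8 on P

P1 indiff ⇒ q·9+(1-q)·1 = q·2+(1-q)·2 ⇒ q(7) = (1-q)(1) ⇒ q = 1/8
P2 indiff ⇒ p·6+(1-p)·7 = p·8+(1-p)·3 ⇒ p(-2) = (1-p)(-4) ⇒ p = 2/3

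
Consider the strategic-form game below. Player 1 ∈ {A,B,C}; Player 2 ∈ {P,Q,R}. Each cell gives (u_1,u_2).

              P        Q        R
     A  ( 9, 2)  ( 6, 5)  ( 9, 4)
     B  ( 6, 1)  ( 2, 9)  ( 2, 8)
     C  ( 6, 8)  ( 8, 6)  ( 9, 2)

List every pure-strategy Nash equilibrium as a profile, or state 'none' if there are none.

(A,P): not NE [P2→Q gives 5>2]
(A,Q): not NE [P1→C gives 8>6]
(A,R): not NE [P2→Q gives 5>4]
(B,P): not NE [P1→A gives 9>6; P2→Q gives 9>1]
(B,Q): not NE [P1→C gives 8>2]
(B,R): not NE [P1→C gives 9>2; P2→Q gives 9>8]
(C,P): not NE [P1→A gives 9>6]
(C,Q): not NE [P2→P gives 8>6]
(C,R): not NE [P2→P gives 8>2]

Equilibria: none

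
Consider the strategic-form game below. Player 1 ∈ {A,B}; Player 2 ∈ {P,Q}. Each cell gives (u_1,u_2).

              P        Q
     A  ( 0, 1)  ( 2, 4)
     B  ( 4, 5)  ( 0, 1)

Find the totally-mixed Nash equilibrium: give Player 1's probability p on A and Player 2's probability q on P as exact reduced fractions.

P1 indiff ⇒ q·0+(1-q)·2 = q·4+(1-q)·0 ⇒ q(-4) = (1-q)(-2) ⇒ q = 1/3
P2 indiff ⇒ p·1+(1-p)·5 = p·4+(1-p)·1 ⇒ p(-3) = (1-p)(-4) ⇒ p = 4/7

p=4/7, q=1/3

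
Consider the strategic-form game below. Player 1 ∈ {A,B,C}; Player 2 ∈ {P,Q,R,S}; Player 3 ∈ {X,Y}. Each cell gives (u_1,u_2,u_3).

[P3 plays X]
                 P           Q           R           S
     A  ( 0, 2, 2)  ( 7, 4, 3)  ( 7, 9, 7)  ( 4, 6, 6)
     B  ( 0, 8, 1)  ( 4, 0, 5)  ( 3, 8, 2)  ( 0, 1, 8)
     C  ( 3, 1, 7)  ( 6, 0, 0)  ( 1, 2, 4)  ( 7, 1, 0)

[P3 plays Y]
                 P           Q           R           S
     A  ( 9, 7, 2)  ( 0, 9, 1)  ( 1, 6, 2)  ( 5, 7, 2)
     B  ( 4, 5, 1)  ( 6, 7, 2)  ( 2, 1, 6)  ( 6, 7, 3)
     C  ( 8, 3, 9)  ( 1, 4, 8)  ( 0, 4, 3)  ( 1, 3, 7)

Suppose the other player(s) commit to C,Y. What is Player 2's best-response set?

BR_2 = {Q,R}

u_2(P vs C,Y) = 3
u_2(Q vs C,Y) = 4
u_2(R vs C,Y) = 4
u_2(S vs C,Y) = 3
max payoff 4 at {Q,R}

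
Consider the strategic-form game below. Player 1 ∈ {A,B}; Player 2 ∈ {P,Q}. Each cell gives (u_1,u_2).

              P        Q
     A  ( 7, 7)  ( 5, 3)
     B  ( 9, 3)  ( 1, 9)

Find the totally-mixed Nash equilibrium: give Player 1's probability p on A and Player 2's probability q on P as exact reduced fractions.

P1 mixes 3/5 on A; P2 mixes 2/3 on P

P1 indiff ⇒ q·7+(1-q)·5 = q·9+(1-q)·1 ⇒ q(-2) = (1-q)(-4) ⇒ q = 2/3
P2 indiff ⇒ p·7+(1-p)·3 = p·3+(1-p)·9 ⇒ p(4) = (1-p)(6) ⇒ p = 3/5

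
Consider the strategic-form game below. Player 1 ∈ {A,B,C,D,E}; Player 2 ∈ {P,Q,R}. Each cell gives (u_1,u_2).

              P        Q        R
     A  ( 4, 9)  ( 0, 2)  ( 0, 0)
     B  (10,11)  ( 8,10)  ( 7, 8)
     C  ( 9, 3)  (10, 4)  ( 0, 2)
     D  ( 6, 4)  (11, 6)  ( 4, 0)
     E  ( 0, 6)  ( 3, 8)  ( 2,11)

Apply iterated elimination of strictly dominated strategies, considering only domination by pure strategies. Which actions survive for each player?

P1 drop A (B beats it: P:10>4 Q:8>0 R:7>0)
P1 drop E (B beats it: P:10>0 Q:8>3 R:7>2)
P2 drop R (P beats it: B:11>8 C:3>2 D:4>0)
P1→{B,C,D} P2→{P,Q}

Remaining: P1:{B,C,D} P2:{P,Q}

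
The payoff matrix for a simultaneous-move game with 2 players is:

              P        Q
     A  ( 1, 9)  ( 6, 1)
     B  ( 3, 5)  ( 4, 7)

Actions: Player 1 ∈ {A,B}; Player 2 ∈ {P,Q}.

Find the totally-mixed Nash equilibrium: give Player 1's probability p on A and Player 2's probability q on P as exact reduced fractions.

P1 indiff ⇒ q·1+(1-q)·6 = q·3+(1-q)·4 ⇒ q(-2) = (1-q)(-2) ⇒ q = 1/2
P2 indiff ⇒ p·9+(1-p)·5 = p·1+(1-p)·7 ⇒ p(8) = (1-p)(2) ⇒ p = 1/5

P1 mixes 1/5 on A; P2 mixes 1/2 on P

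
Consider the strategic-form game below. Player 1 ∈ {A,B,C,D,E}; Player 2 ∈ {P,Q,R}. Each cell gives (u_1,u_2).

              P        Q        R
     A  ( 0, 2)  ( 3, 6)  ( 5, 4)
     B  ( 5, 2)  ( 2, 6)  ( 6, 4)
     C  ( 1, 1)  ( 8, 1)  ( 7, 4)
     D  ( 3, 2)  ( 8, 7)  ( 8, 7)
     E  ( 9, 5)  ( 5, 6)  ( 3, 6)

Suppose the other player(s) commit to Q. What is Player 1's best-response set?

argmax u_1 = {C,D}

u_1(A vs Q) = 3
u_1(B vs Q) = 2
u_1(C vs Q) = 8
u_1(D vs Q) = 8
u_1(E vs Q) = 5
max payoff 8 at {C,D}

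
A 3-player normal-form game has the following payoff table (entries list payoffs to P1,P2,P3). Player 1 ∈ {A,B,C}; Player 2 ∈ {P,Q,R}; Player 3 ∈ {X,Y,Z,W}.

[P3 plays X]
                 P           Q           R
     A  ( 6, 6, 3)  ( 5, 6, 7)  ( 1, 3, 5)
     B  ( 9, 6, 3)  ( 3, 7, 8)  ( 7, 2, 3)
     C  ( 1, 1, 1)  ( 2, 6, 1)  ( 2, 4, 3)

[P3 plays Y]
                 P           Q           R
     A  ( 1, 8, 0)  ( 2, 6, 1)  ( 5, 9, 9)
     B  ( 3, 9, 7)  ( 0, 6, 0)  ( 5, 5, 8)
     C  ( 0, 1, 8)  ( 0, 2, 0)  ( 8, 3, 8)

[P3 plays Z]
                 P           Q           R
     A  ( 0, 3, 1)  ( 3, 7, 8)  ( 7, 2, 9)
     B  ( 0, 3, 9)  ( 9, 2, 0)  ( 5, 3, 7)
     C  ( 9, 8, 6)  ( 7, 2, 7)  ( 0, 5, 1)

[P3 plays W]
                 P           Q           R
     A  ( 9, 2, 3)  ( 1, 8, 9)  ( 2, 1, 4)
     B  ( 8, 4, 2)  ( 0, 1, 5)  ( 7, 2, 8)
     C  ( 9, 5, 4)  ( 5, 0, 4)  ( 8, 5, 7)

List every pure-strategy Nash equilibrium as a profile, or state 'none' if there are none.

(A,P,X): not NE [P1→B gives 9>6]
(A,P,Y): not NE [P1→B gives 3>1; P2→R gives 9>8; P3→W gives 3>0]
(A,P,Z): not NE [P1→C gives 9>0; P2→Q gives 7>3; P3→W gives 3>1]
(A,P,W): not NE [P2→Q gives 8>2]
(A,Q,X): not NE [P3→W gives 9>7]
(A,Q,Y): not NE [P2→R gives 9>6; P3→W gives 9>1]
(A,Q,Z): not NE [P1→B gives 9>3; P3→W gives 9>8]
(A,Q,W): not NE [P1→C gives 5>1]
(A,R,X): not NE [P1→B gives 7>1; P2→Q gives 6>3; P3→Z gives 9>5]
(A,R,Y): not NE [P1→C gives 8>5]
(A,R,Z): not NE [P2→Q gives 7>2]
(A,R,W): not NE [P1→C gives 8>2; P2→Q gives 8>1; P3→Z gives 9>4]
(B,P,X): not NE [P2→Q gives 7>6; P3→Z gives 9>3]
(B,P,Y): not NE [P3→Z gives 9>7]
(B,P,Z): not NE [P1→C gives 9>0]
(B,P,W): not NE [P1→C gives 9>8; P3→Z gives 9>2]
(B,Q,X): not NE [P1→A gives 5>3]
(B,Q,Y): not NE [P1→A gives 2>0; P2→P gives 9>6; P3→X gives 8>0]
(B,Q,Z): not NE [P2→R gives 3>2; P3→X gives 8>0]
(B,Q,W): not NE [P1→C gives 5>0; P2→P gives 4>1; P3→X gives 8>5]
(B,R,X): not NE [P2→Q gives 7>2; P3→W gives 8>3]
(B,R,Y): not NE [P1→C gives 8>5; P2→P gives 9>5]
(B,R,Z): not NE [P1→A gives 7>5; P3→W gives 8>7]
(B,R,W): not NE [P1→C gives 8>7; P2→P gives 4>2]
(C,P,X): not NE [P1→B gives 9>1; P2→Q gives 6>1; P3→Y gives 8>1]
(C,P,Y): not NE [P1→B gives 3>0; P2→R gives 3>1]
(C,P,Z): not NE [P3→Y gives 8>6]
(C,P,W): not NE [P3→Y gives 8>4]
(C,Q,X): not NE [P1→A gives 5>2; P3→Z gives 7>1]
(C,Q,Y): not NE [P1→A gives 2>0; P2→R gives 3>2; P3→Z gives 7>0]
(C,Q,Z): not NE [P1→B gives 9>7; P2→P gives 8>2]
(C,Q,W): not NE [P2→R gives 5>0; P3→Z gives 7>4]
(C,R,X): not NE [P1→B gives 7>2; P2→Q gives 6>4; P3→Y gives 8>3]
(C,R,Y): NE
(C,R,Z): not NE [P1→A gives 7>0; P2→P gives 8>5; P3→Y gives 8>1]
(C,R,W): not NE [P3→Y gives 8>7]

Nash profiles: (C,R,Y)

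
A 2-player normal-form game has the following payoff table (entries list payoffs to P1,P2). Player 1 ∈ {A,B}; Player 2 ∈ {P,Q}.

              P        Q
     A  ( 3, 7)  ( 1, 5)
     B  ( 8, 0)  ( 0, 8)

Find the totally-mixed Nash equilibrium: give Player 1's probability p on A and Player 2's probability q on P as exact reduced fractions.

P1 mixes 4/5 on A; P2 mixes 1/6 on P

P1 indiff ⇒ q·3+(1-q)·1 = q·8+(1-q)·0 ⇒ q(-5) = (1-q)(-1) ⇒ q = 1/6
P2 indiff ⇒ p·7+(1-p)·0 = p·5+(1-p)·8 ⇒ p(2) = (1-p)(8) ⇒ p = 4/5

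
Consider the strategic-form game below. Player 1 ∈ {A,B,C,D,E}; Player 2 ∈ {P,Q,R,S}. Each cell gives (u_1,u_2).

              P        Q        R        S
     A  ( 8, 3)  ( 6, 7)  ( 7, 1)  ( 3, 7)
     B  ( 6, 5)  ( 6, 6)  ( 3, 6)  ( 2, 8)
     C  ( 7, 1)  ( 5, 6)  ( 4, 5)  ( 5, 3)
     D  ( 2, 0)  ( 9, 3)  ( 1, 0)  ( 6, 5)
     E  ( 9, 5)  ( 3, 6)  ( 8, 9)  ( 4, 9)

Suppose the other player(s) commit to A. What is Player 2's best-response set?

u_2(P vs A) = 3
u_2(Q vs A) = 7
u_2(R vs A) = 1
u_2(S vs A) = 7
max payoff 7 at {Q,S}

argmax u_2 = {Q,S}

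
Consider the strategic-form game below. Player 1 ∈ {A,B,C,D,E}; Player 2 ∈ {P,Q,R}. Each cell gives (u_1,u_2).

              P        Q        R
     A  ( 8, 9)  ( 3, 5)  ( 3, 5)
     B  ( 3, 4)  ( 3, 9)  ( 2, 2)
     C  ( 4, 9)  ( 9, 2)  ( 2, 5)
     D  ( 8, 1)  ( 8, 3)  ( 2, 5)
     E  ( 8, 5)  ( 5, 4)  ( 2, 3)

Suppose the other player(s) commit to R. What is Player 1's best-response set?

BR_1 = {A}

u_1(A vs R) = 3
u_1(B vs R) = 2
u_1(C vs R) = 2
u_1(D vs R) = 2
u_1(E vs R) = 2
max payoff 3 at {A}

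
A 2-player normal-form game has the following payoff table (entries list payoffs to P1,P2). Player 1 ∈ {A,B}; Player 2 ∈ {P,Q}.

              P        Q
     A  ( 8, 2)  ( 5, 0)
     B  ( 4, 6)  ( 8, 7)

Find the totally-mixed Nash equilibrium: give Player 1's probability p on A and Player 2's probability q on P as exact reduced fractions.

P1 indiff ⇒ q·8+(1-q)·5 = q·4+(1-q)·8 ⇒ q(4) = (1-q)(3) ⇒ q = 3/7
P2 indiff ⇒ p·2+(1-p)·6 = p·0+(1-p)·7 ⇒ p(2) = (1-p)(1) ⇒ p = 1/3

(p,q) = (1/3, 3/7)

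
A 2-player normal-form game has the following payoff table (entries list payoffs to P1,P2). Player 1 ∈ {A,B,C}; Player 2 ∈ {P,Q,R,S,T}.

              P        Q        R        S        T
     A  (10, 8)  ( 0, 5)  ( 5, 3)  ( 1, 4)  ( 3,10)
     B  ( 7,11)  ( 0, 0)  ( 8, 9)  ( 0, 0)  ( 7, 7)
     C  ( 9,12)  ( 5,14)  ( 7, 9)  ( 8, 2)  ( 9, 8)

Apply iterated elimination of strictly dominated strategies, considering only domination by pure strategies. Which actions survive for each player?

P2 drop R (P beats it: A:8>3 B:11>9 C:12>9)
P1 drop B (C beats it: P:9>7 Q:5>0 S:8>0 T:9>7)
P2 drop S (P beats it: A:8>4 C:12>2)
P1→{A,C} P2→{P,Q,T}

Survivors P1:{A,C} P2:{P,Q,T}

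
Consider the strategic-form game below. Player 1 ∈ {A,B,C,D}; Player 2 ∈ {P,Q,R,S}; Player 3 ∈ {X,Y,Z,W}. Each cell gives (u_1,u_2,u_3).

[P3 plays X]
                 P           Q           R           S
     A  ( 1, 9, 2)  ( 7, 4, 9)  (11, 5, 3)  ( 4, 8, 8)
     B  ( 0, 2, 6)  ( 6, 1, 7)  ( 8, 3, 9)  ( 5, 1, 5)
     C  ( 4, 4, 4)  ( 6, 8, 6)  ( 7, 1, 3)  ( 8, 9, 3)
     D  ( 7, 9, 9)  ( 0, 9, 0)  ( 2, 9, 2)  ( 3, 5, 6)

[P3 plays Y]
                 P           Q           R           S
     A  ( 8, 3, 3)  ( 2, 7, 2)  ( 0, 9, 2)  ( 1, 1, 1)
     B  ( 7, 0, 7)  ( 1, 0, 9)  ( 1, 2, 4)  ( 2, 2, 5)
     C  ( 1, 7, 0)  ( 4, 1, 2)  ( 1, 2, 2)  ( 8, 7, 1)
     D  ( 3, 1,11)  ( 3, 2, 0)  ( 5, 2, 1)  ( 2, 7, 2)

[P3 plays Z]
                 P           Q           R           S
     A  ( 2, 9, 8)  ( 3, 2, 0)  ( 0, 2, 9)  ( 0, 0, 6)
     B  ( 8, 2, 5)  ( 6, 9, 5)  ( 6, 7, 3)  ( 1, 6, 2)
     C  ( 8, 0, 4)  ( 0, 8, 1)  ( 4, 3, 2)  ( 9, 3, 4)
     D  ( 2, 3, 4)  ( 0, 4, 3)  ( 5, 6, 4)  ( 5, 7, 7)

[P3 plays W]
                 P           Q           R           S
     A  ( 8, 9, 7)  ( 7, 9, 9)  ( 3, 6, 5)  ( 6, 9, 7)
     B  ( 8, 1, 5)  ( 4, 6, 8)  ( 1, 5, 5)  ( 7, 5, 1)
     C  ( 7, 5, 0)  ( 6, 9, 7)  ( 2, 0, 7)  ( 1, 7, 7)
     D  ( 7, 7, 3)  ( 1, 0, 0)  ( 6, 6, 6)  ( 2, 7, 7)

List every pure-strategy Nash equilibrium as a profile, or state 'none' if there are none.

(A,P,X): not NE [P1→D gives 7>1; P3→Z gives 8>2]
(A,P,Y): not NE [P2→R gives 9>3; P3→Z gives 8>3]
(A,P,Z): not NE [P1→C gives 8>2]
(A,P,W): not NE [P3→Z gives 8>7]
(A,Q,X): not NE [P2→P gives 9>4]
(A,Q,Y): not NE [P1→C gives 4>2; P2→R gives 9>7; P3→W gives 9>2]
(A,Q,Z): not NE [P1→B gives 6>3; P2→P gives 9>2; P3→W gives 9>0]
(A,Q,W): NE
(A,R,X): not NE [P2→P gives 9>5; P3→Z gives 9>3]
(A,R,Y): not NE [P1→D gives 5>0; P3→Z gives 9>2]
(A,R,Z): not NE [P1→B gives 6>0; P2→P gives 9>2]
(A,R,W): not NE [P1→D gives 6>3; P2→S gives 9>6; P3→Z gives 9>5]
(A,S,X): not NE [P1→C gives 8>4; P2→P gives 9>8]
(A,S,Y): not NE [P1→C gives 8>1; P2→R gives 9>1; P3→X gives 8>1]
(A,S,Z): not NE [P1→C gives 9>0; P2→P gives 9>0; P3→X gives 8>6]
(A,S,W): not NE [P1→B gives 7>6; P3→X gives 8>7]
(B,P,X): not NE [P1→D gives 7>0; P2→R gives 3>2; P3→Y gives 7>6]
(B,P,Y): not NE [P1→A gives 8>7; P2→S gives 2>0]
(B,P,Z): not NE [P2→Q gives 9>2; P3→Y gives 7>5]
(B,P,W): not NE [P2→Q gives 6>1; P3→Y gives 7>5]
(B,Q,X): not NE [P1→A gives 7>6; P2→R gives 3>1; P3→Y gives 9>7]
(B,Q,Y): not NE [P1→C gives 4>1; P2→S gives 2>0]
(B,Q,Z): not NE [P3→Y gives 9>5]
(B,Q,W): not NE [P1→A gives 7>4; P3→Y gives 9>8]
(B,R,X): not NE [P1→A gives 11>8]
(B,R,Y): not NE [P1→D gives 5>1; P3→X gives 9>4]
(B,R,Z): not NE [P2→Q gives 9>7; P3→X gives 9>3]
(B,R,W): not NE [P1→D gives 6>1; P2→Q gives 6>5; P3→X gives 9>5]
(B,S,X): not NE [P1→C gives 8>5; P2→R gives 3>1]
(B,S,Y): not NE [P1→C gives 8>2]
(B,S,Z): not NE [P1→C gives 9>1; P2→Q gives 9>6; P3→Y gives 5>2]
(B,S,W): not NE [P2→Q gives 6>5; P3→Y gives 5>1]
(C,P,X): not NE [P1→D gives 7>4; P2→S gives 9>4]
(C,P,Y): not NE [P1→A gives 8>1; P3→Z gives 4>0]
(C,P,Z): not NE [P2→Q gives 8>0]
(C,P,W): not NE [P1→B gives 8>7; P2→Q gives 9>5; P3→Z gives 4>0]
(C,Q,X): not NE [P1→A gives 7>6; P2→S gives 9>8; P3→W gives 7>6]
(C,Q,Y): not NE [P2→S gives 7>1; P3→W gives 7>2]
(C,Q,Z): not NE [P1→B gives 6>0; P3→W gives 7>1]
(C,Q,W): not NE [P1→A gives 7>6]
(C,R,X): not NE [P1→A gives 11>7; P2→S gives 9>1; P3→W gives 7>3]
(C,R,Y): not NE [P1→D gives 5>1; P2→S gives 7>2; P3→W gives 7>2]
(C,R,Z): not NE [P1→B gives 6>4; P2→Q gives 8>3; P3→W gives 7>2]
(C,R,W): not NE [P1→D gives 6>2; P2→Q gives 9>0]
(C,S,X): not NE [P3→W gives 7>3]
(C,S,Y): not NE [P3→W gives 7>1]
(C,S,Z): not NE [P2→Q gives 8>3; P3→W gives 7>4]
(C,S,W): not NE [P1→B gives 7>1; P2→Q gives 9>7]
(D,P,X): not NE [P3→Y gives 11>9]
(D,P,Y): not NE [P1→A gives 8>3; P2→S gives 7>1]
(D,P,Z): not NE [P1→C gives 8>2; P2→S gives 7>3; P3→Y gives 11>4]
(D,P,W): not NE [P1→B gives 8>7; P3→Y gives 11>3]
(D,Q,X): not NE [P1→A gives 7>0; P3→Z gives 3>0]
(D,Q,Y): not NE [P1→C gives 4>3; P2→S gives 7>2; P3→Z gives 3>0]
(D,Q,Z): not NE [P1→B gives 6>0; P2→S gives 7>4]
(D,Q,W): not NE [P1→A gives 7>1; P2→S gives 7>0; P3→Z gives 3>0]
(D,R,X): not NE [P1→A gives 11>2; P3→W gives 6>2]
(D,R,Y): not NE [P2→S gives 7>2; P3→W gives 6>1]
(D,R,Z): not NE [P1→B gives 6>5; P2→S gives 7>6; P3→W gives 6>4]
(D,R,W): not NE [P2→S gives 7>6]
(D,S,X): not NE [P1→C gives 8>3; P2→R gives 9>5; P3→W gives 7>6]
(D,S,Y): not NE [P1→C gives 8>2; P3→W gives 7>2]
(D,S,Z): not NE [P1→C gives 9>5]
(D,S,W): not NE [P1→B gives 7>2]

NE set: (A,Q,W)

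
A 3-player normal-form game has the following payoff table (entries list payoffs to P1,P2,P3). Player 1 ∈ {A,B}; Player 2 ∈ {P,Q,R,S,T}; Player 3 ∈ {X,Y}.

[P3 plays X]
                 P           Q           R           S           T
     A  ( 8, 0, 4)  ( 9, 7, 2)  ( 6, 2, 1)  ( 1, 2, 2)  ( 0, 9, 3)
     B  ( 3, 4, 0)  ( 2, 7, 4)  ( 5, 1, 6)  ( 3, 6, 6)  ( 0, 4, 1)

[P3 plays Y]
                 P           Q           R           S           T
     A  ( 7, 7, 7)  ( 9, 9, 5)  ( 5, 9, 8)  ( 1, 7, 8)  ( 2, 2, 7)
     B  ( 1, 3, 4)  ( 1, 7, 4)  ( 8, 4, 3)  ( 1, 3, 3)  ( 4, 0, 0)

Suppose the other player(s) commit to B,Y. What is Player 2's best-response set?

argmax u_2 = {Q}

u_2(P vs B,Y) = 3
u_2(Q vs B,Y) = 7
u_2(R vs B,Y) = 4
u_2(S vs B,Y) = 3
u_2(T vs B,Y) = 0
max payoff 7 at {Q}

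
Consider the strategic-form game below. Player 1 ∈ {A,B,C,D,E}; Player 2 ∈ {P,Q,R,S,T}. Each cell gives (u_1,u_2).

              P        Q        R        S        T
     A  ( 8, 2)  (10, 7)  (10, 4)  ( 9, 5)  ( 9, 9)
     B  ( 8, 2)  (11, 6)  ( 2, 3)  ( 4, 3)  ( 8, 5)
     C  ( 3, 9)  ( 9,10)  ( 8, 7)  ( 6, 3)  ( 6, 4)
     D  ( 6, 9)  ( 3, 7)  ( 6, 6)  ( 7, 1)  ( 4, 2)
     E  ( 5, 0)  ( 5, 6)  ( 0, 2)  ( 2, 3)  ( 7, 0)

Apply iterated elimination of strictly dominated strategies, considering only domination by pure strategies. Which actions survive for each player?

IESDS → P1:{A,B} P2:{Q,T}

P1 drop C (A beats it: P:8>3 Q:10>9 R:10>8 S:9>6 T:9>6)
P1 drop D (A beats it: P:8>6 Q:10>3 R:10>6 S:9>7 T:9>4)
P1 drop E (A beats it: P:8>5 Q:10>5 R:10>0 S:9>2 T:9>7)
P2 drop P (Q beats it: A:7>2 B:6>2)
P2 drop R (Q beats it: A:7>4 B:6>3)
P2 drop S (Q beats it: A:7>5 B:6>3)
P1→{A,B} P2→{Q,T}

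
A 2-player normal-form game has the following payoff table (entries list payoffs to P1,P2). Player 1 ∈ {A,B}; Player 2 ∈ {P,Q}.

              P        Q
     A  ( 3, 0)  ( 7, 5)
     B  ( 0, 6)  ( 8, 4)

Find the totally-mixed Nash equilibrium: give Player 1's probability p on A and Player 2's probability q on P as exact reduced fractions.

(p,q) = (2/7, 1/4)

P1 indiff ⇒ q·3+(1-q)·7 = q·0+(1-q)·8 ⇒ q(3) = (1-q)(1) ⇒ q = 1/4
P2 indiff ⇒ p·0+(1-p)·6 = p·5+(1-p)·4 ⇒ p(-5) = (1-p)(-2) ⇒ p = 2/7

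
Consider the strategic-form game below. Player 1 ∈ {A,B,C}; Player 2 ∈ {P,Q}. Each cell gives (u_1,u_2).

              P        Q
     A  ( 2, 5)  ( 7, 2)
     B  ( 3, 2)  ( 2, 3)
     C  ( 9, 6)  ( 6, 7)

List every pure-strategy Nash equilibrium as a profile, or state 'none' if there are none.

No pure NE.

(A,P): not NE [P1→C gives 9>2]
(A,Q): not NE [P2→P gives 5>2]
(B,P): not NE [P1→C gives 9>3; P2→Q gives 3>2]
(B,Q): not NE [P1→A gives 7>2]
(C,P): not NE [P2→Q gives 7>6]
(C,Q): not NE [P1→A gives 7>6]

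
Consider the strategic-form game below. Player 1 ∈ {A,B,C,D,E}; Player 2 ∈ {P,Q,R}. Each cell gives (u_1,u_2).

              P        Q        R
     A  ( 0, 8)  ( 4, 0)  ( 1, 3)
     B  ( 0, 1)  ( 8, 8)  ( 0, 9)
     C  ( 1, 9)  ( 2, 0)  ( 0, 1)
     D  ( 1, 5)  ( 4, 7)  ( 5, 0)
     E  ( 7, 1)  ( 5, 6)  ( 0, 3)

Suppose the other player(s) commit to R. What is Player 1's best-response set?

u_1(A vs R) = 1
u_1(B vs R) = 0
u_1(C vs R) = 0
u_1(D vs R) = 5
u_1(E vs R) = 0
max payoff 5 at {D}

argmax u_1 = {D}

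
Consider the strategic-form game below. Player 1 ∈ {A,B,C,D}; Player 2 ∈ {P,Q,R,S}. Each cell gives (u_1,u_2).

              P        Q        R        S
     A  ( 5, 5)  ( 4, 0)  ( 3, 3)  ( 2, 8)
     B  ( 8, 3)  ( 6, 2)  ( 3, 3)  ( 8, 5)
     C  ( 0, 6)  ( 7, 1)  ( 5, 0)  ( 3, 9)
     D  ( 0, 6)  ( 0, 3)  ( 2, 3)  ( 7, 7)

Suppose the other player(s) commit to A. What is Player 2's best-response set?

P2 best: {S}

u_2(P vs A) = 5
u_2(Q vs A) = 0
u_2(R vs A) = 3
u_2(S vs A) = 8
max payoff 8 at {S}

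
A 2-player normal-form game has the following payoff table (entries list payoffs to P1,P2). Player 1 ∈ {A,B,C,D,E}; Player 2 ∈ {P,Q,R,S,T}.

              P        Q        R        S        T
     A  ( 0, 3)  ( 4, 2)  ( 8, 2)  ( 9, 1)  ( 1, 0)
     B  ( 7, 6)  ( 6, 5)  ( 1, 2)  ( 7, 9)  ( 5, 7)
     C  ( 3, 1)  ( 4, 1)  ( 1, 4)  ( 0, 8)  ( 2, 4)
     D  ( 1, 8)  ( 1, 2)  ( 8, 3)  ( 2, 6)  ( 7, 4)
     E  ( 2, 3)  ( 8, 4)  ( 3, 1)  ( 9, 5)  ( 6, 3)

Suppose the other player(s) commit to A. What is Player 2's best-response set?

argmax u_2 = {P}

u_2(P vs A) = 3
u_2(Q vs A) = 2
u_2(R vs A) = 2
u_2(S vs A) = 1
u_2(T vs A) = 0
max payoff 3 at {P}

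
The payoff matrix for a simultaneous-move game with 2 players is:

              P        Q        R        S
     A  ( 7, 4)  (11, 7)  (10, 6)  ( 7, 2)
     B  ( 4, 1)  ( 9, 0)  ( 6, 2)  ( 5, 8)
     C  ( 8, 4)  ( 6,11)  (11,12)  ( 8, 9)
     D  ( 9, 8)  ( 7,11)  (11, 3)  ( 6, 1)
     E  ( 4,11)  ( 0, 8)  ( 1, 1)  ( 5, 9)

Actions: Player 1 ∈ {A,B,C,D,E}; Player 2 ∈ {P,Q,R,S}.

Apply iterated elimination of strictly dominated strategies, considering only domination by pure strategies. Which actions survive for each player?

Remaining: P1:{A,C,D} P2:{Q,R}

P1 drop B (A beats it: P:7>4 Q:11>9 R:10>6 S:7>5)
P1 drop E (A beats it: P:7>4 Q:11>0 R:10>1 S:7>5)
P2 drop P (Q beats it: A:7>4 C:11>4 D:11>8)
P2 drop S (Q beats it: A:7>2 C:11>9 D:11>1)
P1→{A,C,D} P2→{Q,R}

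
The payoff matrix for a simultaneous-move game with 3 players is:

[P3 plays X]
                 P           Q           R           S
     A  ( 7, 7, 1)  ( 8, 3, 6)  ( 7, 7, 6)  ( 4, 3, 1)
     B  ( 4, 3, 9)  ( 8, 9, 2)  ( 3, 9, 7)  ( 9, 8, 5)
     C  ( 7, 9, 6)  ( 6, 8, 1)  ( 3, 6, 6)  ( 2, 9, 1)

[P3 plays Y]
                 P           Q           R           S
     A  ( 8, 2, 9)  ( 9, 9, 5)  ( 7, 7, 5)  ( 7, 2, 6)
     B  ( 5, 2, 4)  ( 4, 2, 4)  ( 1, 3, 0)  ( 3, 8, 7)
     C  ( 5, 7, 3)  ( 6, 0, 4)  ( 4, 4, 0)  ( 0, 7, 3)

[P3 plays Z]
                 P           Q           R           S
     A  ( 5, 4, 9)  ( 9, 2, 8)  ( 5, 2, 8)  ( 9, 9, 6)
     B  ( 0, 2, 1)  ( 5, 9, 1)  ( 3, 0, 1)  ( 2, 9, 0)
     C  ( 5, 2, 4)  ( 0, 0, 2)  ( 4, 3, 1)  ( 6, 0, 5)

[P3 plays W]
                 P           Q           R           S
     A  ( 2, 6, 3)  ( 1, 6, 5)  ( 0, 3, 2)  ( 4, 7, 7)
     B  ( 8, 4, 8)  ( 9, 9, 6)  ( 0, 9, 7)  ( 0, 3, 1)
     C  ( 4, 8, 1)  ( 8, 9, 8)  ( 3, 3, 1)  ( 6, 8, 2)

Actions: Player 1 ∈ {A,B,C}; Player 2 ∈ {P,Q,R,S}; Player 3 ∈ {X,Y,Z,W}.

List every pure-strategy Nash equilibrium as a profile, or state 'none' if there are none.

Nash profiles: (B,Q,W), (C,P,X)

(A,P,X): not NE [P3→Z gives 9>1]
(A,P,Y): not NE [P2→Q gives 9>2]
(A,P,Z): not NE [P2→S gives 9>4]
(A,P,W): not NE [P1→B gives 8>2; P2→S gives 7>6; P3→Z gives 9>3]
(A,Q,X): not NE [P2→R gives 7>3; P3→Z gives 8>6]
(A,Q,Y): not NE [P3→Z gives 8>5]
(A,Q,Z): not NE [P2→S gives 9>2]
(A,Q,W): not NE [P1→B gives 9>1; P2→S gives 7>6; P3→Z gives 8>5]
(A,R,X): not NE [P3→Z gives 8>6]
(A,R,Y): not NE [P2→Q gives 9>7; P3→Z gives 8>5]
(A,R,Z): not NE [P2→S gives 9>2]
(A,R,W): not NE [P1→C gives 3>0; P2→S gives 7>3; P3→Z gives 8>2]
(A,S,X): not NE [P1→B gives 9>4; P2→R gives 7>3; P3→W gives 7>1]
(A,S,Y): not NE [P2→Q gives 9>2; P3→W gives 7>6]
(A,S,Z): not NE [P3→W gives 7>6]
(A,S,W): not NE [P1→C gives 6>4]
(B,P,X): not NE [P1→C gives 7>4; P2→R gives 9>3]
(B,P,Y): not NE [P1→A gives 8>5; P2→S gives 8>2; P3→X gives 9>4]
(B,P,Z): not NE [P1→C gives 5>0; P2→S gives 9>2; P3→X gives 9>1]
(B,P,W): not NE [P2→R gives 9>4; P3→X gives 9>8]
(B,Q,X): not NE [P3→W gives 6>2]
(B,Q,Y): not NE [P1→A gives 9>4; P2→S gives 8>2; P3→W gives 6>4]
(B,Q,Z): not NE [P1→A gives 9>5; P3→W gives 6>1]
(B,Q,W): NE
(B,R,X): not NE [P1→A gives 7>3]
(B,R,Y): not NE [P1→A gives 7>1; P2→S gives 8>3; P3→W gives 7>0]
(B,R,Z): not NE [P1→A gives 5>3; P2→S gives 9>0; P3→W gives 7>1]
(B,R,W): not NE [P1→C gives 3>0]
(B,S,X): not NE [P2→R gives 9>8; P3→Y gives 7>5]
(B,S,Y): not NE [P1→A gives 7>3]
(B,S,Z): not NE [P1→A gives 9>2; P3→Y gives 7>0]
(B,S,W): not NE [P1→C gives 6>0; P2→R gives 9>3; P3→Y gives 7>1]
(C,P,X): NE
(C,P,Y): not NE [P1→A gives 8>5; P3→X gives 6>3]
(C,P,Z): not NE [P2→R gives 3>2; P3→X gives 6>4]
(C,P,W): not NE [P1→B gives 8>4; P2→Q gives 9>8; P3→X gives 6>1]
(C,Q,X): not NE [P1→B gives 8>6; P2→S gives 9>8; P3→W gives 8>1]
(C,Q,Y): not NE [P1→A gives 9>6; P2→S gives 7>0; P3→W gives 8>4]
(C,Q,Z): not NE [P1→A gives 9>0; P2→R gives 3>0; P3→W gives 8>2]
(C,Q,W): not NE [P1→B gives 9>8]
(C,R,X): not NE [P1→A gives 7>3; P2→S gives 9>6]
(C,R,Y): not NE [P1→A gives 7>4; P2→S gives 7>4; P3→X gives 6>0]
(C,R,Z): not NE [P1→A gives 5>4; P3→X gives 6>1]
(C,R,W): not NE [P2→Q gives 9>3; P3→X gives 6>1]
(C,S,X): not NE [P1→B gives 9>2; P3→Z gives 5>1]
(C,S,Y): not NE [P1→A gives 7>0; P3→Z gives 5>3]
(C,S,Z): not NE [P1→A gives 9>6; P2→R gives 3>0]
(C,S,W): not NE [P2→Q gives 9>8; P3→Z gives 5>2]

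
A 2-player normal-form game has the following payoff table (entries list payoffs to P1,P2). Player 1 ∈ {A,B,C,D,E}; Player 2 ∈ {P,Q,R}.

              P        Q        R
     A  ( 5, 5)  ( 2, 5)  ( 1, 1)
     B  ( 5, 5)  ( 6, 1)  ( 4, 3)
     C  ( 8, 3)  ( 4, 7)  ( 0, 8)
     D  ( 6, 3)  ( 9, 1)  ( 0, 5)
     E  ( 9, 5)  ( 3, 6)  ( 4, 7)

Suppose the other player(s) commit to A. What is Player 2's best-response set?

u_2(P vs A) = 5
u_2(Q vs A) = 5
u_2(R vs A) = 1
max payoff 5 at {P,Q}

argmax u_2 = {P,Q}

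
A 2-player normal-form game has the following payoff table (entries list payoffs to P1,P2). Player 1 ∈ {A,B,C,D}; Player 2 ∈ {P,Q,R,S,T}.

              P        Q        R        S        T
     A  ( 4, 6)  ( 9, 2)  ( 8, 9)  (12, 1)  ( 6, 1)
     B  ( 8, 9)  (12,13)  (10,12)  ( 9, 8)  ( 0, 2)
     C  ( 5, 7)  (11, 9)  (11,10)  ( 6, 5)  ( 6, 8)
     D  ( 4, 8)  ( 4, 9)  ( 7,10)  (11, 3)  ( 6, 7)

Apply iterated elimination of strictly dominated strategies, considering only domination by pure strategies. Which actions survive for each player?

P2 drop P (R beats it: A:9>6 B:12>9 C:10>7 D:10>8)
P2 drop S (Q beats it: A:2>1 B:13>8 C:9>5 D:9>3)
P2 drop T (Q beats it: A:2>1 B:13>2 C:9>8 D:9>7)
P1 drop A (B beats it: Q:12>9 R:10>8)
P1 drop D (B beats it: Q:12>4 R:10>7)
P1→{B,C} P2→{Q,R}

Survivors P1:{B,C} P2:{Q,R}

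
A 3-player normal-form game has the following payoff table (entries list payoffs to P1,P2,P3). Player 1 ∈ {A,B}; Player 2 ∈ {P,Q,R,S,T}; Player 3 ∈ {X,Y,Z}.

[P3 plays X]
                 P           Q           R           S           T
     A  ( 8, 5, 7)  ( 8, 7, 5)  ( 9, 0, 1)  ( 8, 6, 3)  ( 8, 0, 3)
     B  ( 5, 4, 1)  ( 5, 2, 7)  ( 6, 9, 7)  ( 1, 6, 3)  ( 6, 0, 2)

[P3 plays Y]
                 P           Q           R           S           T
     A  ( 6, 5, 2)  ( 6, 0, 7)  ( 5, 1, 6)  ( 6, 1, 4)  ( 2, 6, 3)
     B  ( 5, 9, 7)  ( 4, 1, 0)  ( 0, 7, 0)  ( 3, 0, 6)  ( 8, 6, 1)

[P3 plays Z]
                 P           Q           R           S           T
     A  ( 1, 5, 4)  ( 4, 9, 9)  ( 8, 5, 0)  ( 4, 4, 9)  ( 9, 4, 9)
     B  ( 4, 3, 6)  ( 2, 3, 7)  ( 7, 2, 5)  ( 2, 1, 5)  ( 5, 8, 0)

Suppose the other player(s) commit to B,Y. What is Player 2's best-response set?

argmax u_2 = {P}

u_2(P vs B,Y) = 9
u_2(Q vs B,Y) = 1
u_2(R vs B,Y) = 7
u_2(S vs B,Y) = 0
u_2(T vs B,Y) = 6
max payoff 9 at {P}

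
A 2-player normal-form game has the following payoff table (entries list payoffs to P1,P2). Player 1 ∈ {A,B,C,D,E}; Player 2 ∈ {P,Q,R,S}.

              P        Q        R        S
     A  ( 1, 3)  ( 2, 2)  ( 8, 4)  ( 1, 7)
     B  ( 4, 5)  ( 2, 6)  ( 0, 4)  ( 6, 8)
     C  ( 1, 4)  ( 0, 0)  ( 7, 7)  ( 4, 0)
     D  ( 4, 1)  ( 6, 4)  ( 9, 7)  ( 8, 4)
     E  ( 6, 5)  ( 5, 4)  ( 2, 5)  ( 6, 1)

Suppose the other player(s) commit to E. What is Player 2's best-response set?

u_2(P vs E) = 5
u_2(Q vs E) = 4
u_2(R vs E) = 5
u_2(S vs E) = 1
max payoff 5 at {P,R}

BR_2 = {P,R}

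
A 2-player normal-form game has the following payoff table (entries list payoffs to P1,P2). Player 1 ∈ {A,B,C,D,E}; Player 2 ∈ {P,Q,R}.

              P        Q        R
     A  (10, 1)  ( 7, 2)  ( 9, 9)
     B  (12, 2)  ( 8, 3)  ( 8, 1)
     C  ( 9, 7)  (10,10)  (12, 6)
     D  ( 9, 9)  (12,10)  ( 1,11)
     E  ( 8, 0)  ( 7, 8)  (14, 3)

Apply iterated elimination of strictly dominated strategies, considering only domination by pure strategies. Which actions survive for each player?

P2 drop P (Q beats it: A:2>1 B:3>2 C:10>7 D:10>9 E:8>0)
P1 drop A (C beats it: Q:10>7 R:12>9)
P1 drop B (C beats it: Q:10>8 R:12>8)
P1→{C,D,E} P2→{Q,R}

Remaining: P1:{C,D,E} P2:{Q,R}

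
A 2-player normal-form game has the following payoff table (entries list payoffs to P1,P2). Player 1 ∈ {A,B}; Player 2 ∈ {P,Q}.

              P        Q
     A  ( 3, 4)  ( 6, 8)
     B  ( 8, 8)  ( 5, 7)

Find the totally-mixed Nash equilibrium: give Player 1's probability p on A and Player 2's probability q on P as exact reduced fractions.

P1 indiff ⇒ q·3+(1-q)·6 = q·8+(1-q)·5 ⇒ q(-5) = (1-q)(-1) ⇒ q = 1/6
P2 indiff ⇒ p·4+(1-p)·8 = p·8+(1-p)·7 ⇒ p(-4) = (1-p)(-1) ⇒ p = 1/5

p=1/5, q=1/6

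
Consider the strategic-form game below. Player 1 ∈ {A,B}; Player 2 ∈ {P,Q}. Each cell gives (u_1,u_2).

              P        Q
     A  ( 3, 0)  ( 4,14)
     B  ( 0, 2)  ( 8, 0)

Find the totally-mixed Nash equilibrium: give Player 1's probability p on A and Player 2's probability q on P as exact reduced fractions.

P1 mixes 1/8 on A; P2 mixes 4/7 on P

P1 indiff ⇒ q·3+(1-q)·4 = q·0+(1-q)·8 ⇒ q(3) = (1-q)(4) ⇒ q = 4/7
P2 indiff ⇒ p·0+(1-p)·2 = p·14+(1-p)·0 ⇒ p(-14) = (1-p)(-2) ⇒ p = 1/8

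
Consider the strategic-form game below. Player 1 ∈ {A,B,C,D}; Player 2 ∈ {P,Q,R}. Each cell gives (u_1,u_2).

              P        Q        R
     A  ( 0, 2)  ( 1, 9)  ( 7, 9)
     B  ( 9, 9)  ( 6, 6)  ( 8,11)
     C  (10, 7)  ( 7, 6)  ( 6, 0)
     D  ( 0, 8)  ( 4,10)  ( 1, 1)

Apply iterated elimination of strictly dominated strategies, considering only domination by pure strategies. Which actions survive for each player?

IESDS → P1:{B,C} P2:{P,R}

P1 drop A (B beats it: P:9>0 Q:6>1 R:8>7)
P1 drop D (B beats it: P:9>0 Q:6>4 R:8>1)
P2 drop Q (P beats it: B:9>6 C:7>6)
P1→{B,C} P2→{P,R}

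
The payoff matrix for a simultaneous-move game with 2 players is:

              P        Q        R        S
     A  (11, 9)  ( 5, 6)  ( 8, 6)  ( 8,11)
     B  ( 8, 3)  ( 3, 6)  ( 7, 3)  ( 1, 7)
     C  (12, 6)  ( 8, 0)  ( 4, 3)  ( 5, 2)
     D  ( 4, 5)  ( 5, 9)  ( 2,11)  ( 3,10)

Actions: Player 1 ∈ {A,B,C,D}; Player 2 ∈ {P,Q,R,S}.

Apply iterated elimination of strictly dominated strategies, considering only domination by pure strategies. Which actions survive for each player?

Survivors P1:{A,C} P2:{P,S}

P1 drop B (A beats it: P:11>8 Q:5>3 R:8>7 S:8>1)
P1 drop D (C beats it: P:12>4 Q:8>5 R:4>2 S:5>3)
P2 drop Q (P beats it: A:9>6 C:6>0)
P2 drop R (P beats it: A:9>6 C:6>3)
P1→{A,C} P2→{P,S}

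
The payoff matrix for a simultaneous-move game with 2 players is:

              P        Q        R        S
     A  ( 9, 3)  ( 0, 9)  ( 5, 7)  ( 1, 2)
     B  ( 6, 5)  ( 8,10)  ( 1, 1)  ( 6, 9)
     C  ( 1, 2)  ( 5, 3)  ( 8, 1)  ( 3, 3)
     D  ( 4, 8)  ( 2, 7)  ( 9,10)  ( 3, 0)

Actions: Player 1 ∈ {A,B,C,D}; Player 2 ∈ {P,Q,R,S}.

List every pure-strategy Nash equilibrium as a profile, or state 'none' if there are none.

Nash profiles: (B,Q), (D,R)

(A,P): not NE [P2→Q gives 9>3]
(A,Q): not NE [P1→B gives 8>0]
(A,R): not NE [P1→D gives 9>5; P2→Q gives 9>7]
(A,S): not NE [P1→B gives 6>1; P2→Q gives 9>2]
(B,P): not NE [P1→A gives 9>6; P2→Q gives 10>5]
(B,Q): NE
(B,R): not NE [P1→D gives 9>1; P2→Q gives 10>1]
(B,S): not NE [P2→Q gives 10>9]
(C,P): not NE [P1→A gives 9>1; P2→S gives 3>2]
(C,Q): not NE [P1→B gives 8>5]
(C,R): not NE [P1→D gives 9>8; P2→S gives 3>1]
(C,S): not NE [P1→B gives 6>3]
(D,P): not NE [P1→A gives 9>4; P2→R gives 10>8]
(D,Q): not NE [P1→B gives 8>2; P2→R gives 10>7]
(D,R): NE
(D,S): not NE [P1→B gives 6>3; P2→R gives 10>0]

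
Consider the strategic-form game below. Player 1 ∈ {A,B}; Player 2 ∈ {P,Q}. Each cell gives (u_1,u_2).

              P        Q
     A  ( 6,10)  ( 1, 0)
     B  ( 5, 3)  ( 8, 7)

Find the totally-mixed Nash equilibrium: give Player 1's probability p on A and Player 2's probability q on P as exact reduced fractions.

P1 indiff ⇒ q·6+(1-q)·1 = q·5+(1-q)·8 ⇒ q(1) = (1-q)(7) ⇒ q = 7/8
P2 indiff ⇒ p·10+(1-p)·3 = p·0+(1-p)·7 ⇒ p(10) = (1-p)(4) ⇒ p = 2/7

p=2/7, q=7/8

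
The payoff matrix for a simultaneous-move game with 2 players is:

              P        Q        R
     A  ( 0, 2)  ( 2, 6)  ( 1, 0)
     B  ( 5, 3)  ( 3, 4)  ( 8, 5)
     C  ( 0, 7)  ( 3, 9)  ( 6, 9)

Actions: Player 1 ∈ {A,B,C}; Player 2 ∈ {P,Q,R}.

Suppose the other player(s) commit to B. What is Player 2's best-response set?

P2 best: {R}

u_2(P vs B) = 3
u_2(Q vs B) = 4
u_2(R vs B) = 5
max payoff 5 at {R}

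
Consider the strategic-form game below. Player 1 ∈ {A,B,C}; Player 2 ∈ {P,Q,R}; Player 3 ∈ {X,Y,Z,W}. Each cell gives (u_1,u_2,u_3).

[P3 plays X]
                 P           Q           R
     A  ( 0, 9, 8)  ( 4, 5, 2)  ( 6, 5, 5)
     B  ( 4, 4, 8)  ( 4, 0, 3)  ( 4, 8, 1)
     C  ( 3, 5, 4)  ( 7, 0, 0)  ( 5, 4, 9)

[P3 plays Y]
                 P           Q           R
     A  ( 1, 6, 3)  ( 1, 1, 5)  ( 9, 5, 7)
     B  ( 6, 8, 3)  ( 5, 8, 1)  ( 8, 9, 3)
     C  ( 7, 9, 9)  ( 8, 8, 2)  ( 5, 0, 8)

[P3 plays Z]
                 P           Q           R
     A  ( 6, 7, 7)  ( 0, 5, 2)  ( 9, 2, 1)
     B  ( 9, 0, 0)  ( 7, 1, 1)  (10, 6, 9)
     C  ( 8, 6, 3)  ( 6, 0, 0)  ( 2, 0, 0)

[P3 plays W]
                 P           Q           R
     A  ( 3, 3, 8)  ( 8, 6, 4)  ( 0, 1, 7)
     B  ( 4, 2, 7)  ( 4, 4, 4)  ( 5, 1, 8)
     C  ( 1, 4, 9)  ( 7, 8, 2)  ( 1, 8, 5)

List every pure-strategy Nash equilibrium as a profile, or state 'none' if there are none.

PSNE = {(B,R,Z), (C,P,Y)}

(A,P,X): not NE [P1→B gives 4>0]
(A,P,Y): not NE [P1→C gives 7>1; P3→W gives 8>3]
(A,P,Z): not NE [P1→B gives 9>6; P3→W gives 8>7]
(A,P,W): not NE [P1→B gives 4>3; P2→Q gives 6>3]
(A,Q,X): not NE [P1→C gives 7>4; P2→P gives 9>5; P3→Y gives 5>2]
(A,Q,Y): not NE [P1→C gives 8>1; P2→P gives 6>1]
(A,Q,Z): not NE [P1→B gives 7>0; P2→P gives 7>5; P3→Y gives 5>2]
(A,Q,W): not NE [P3→Y gives 5>4]
(A,R,X): not NE [P2→P gives 9>5; P3→W gives 7>5]
(A,R,Y): not NE [P2→P gives 6>5]
(A,R,Z): not NE [P1→B gives 10>9; P2→P gives 7>2; P3→W gives 7>1]
(A,R,W): not NE [P1→B gives 5>0; P2→Q gives 6>1]
(B,P,X): not NE [P2→R gives 8>4]
(B,P,Y): not NE [P1→C gives 7>6; P2→R gives 9>8; P3→X gives 8>3]
(B,P,Z): not NE [P2→R gives 6>0; P3→X gives 8>0]
(B,P,W): not NE [P2→Q gives 4>2; P3→X gives 8>7]
(B,Q,X): not NE [P1→C gives 7>4; P2→R gives 8>0; P3→W gives 4>3]
(B,Q,Y): not NE [P1→C gives 8>5; P2→R gives 9>8; P3→W gives 4>1]
(B,Q,Z): not NE [P2→R gives 6>1; P3→W gives 4>1]
(B,Q,W): not NE [P1→A gives 8>4]
(B,R,X): not NE [P1→A gives 6>4; P3→Z gives 9>1]
(B,R,Y): not NE [P1→A gives 9>8; P3→Z gives 9>3]
(B,R,Z): NE
(B,R,W): not NE [P2→Q gives 4>1; P3→Z gives 9>8]
(C,P,X): not NE [P1→B gives 4>3; P3→W gives 9>4]
(C,P,Y): NE
(C,P,Z): not NE [P1→B gives 9>8; P3→W gives 9>3]
(C,P,W): not NE [P1→B gives 4>1; P2→R gives 8>4]
(C,Q,X): not NE [P2→P gives 5>0; P3→W gives 2>0]
(C,Q,Y): not NE [P2→P gives 9>8]
(C,Q,Z): not NE [P1→B gives 7>6; P2→P gives 6>0; P3→W gives 2>0]
(C,Q,W): not NE [P1→A gives 8>7]
(C,R,X): not NE [P1→A gives 6>5; P2→P gives 5>4]
(C,R,Y): not NE [P1→A gives 9>5; P2→P gives 9>0; P3→X gives 9>8]
(C,R,Z): not NE [P1→B gives 10>2; P2→P gives 6>0; P3→X gives 9>0]
(C,R,W): not NE [P1→B gives 5>1; P3→X gives 9>5]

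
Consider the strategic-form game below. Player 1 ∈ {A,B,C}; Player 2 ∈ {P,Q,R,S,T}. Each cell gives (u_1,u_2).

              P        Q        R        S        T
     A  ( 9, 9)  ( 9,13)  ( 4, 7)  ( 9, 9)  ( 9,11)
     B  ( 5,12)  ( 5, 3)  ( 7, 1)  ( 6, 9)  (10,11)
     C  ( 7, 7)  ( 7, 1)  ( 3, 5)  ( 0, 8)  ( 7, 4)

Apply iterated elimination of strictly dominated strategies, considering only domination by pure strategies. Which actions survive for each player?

P1 drop C (A beats it: P:9>7 Q:9>7 R:4>3 S:9>0 T:9>7)
P2 drop R (P beats it: A:9>7 B:12>1)
P2 drop S (T beats it: A:11>9 B:11>9)
P1→{A,B} P2→{P,Q,T}

IESDS → P1:{A,B} P2:{P,Q,T}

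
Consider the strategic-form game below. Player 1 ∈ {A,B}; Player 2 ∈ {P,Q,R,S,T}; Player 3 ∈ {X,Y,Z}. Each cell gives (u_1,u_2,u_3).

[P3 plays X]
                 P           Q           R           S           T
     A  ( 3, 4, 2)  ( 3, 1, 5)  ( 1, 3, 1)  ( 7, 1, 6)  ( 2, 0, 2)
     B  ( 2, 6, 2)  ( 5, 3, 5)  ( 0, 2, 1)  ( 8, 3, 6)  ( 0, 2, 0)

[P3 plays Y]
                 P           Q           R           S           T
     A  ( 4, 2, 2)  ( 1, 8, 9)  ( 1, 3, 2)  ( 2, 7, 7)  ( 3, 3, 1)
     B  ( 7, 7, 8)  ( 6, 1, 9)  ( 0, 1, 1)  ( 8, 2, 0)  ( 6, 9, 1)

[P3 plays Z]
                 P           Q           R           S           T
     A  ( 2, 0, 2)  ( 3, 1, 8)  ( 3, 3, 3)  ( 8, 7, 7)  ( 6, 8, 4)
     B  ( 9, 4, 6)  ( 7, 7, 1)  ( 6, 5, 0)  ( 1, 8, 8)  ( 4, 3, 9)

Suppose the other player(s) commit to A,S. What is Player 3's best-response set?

argmax u_3 = {Y,Z}

u_3(X vs A,S) = 6
u_3(Y vs A,S) = 7
u_3(Z vs A,S) = 7
max payoff 7 at {Y,Z}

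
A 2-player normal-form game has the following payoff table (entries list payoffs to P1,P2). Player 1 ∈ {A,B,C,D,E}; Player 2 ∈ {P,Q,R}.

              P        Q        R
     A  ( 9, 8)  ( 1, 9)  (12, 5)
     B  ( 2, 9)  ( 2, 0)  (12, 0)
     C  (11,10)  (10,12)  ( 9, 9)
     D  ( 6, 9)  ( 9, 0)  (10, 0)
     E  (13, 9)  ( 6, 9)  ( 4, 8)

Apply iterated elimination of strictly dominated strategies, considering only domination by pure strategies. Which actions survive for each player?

Survivors P1:{C,E} P2:{P,Q}

P2 drop R (P beats it: A:8>5 B:9>0 C:10>9 D:9>0 E:9>8)
P1 drop A (C beats it: P:11>9 Q:10>1)
P1 drop B (C beats it: P:11>2 Q:10>2)
P1 drop D (C beats it: P:11>6 Q:10>9)
P1→{C,E} P2→{P,Q}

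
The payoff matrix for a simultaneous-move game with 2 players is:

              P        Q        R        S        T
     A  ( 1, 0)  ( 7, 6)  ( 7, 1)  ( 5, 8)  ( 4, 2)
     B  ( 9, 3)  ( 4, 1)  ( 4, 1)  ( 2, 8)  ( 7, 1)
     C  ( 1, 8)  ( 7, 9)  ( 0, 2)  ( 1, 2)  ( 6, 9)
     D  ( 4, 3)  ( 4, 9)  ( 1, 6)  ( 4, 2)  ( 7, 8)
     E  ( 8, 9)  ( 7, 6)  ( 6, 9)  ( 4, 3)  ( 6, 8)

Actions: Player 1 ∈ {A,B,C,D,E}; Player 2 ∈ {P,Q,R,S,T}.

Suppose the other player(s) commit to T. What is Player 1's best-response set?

BR_1 = {B,D}

u_1(A vs T) = 4
u_1(B vs T) = 7
u_1(C vs T) = 6
u_1(D vs T) = 7
u_1(E vs T) = 6
max payoff 7 at {B,D}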